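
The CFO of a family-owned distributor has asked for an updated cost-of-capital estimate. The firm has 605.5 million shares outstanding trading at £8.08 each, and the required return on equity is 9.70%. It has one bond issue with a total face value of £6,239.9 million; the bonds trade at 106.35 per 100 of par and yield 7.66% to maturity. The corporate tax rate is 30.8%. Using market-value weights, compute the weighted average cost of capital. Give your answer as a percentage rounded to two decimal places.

7.17%

Market value of equity E = 8.08 × 605.5m = 4892.44m. Market value of debt D = 6239.9m × 106.35/100 = 6636.13365m.
Total capital V = 4892.44 + 6636.13365 = 11528.57365.
Equity: weight = 4892.44/11528.57365 = 0.4244; cost = 9.7%.
Bonds outstanding: weight = 6636.13365/11528.57365 = 0.5756; after-tax cost = 7.66% × (1 − 30.8%) = 5.3007%.
WACC = 0.4244 × 9.7000% + 0.5756 × 5.3007% = 7.1677%.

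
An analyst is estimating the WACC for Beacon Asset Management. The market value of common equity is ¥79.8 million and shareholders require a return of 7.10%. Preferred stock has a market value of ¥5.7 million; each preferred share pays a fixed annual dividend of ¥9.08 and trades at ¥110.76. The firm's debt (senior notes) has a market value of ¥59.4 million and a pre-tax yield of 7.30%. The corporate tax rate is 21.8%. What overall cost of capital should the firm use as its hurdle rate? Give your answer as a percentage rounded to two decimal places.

6.57%

Cost of preferred: Rp = 9.08 / 110.76 = 8.1979%.
Total capital V = 79.8 + 5.7 + 59.4 = 144.9.
Equity: weight = 79.8/144.9 = 0.5507; cost = 7.1%.
Preferred: weight = 5.7/144.9 = 0.0393; cost = 8.1979%.
Senior notes: weight = 59.4/144.9 = 0.4099; after-tax cost = 7.3% × (1 − 21.8%) = 5.7086%.
WACC = 0.5507 × 7.1000% + 0.0393 × 8.1979% + 0.4099 × 5.7086% = 6.5728%.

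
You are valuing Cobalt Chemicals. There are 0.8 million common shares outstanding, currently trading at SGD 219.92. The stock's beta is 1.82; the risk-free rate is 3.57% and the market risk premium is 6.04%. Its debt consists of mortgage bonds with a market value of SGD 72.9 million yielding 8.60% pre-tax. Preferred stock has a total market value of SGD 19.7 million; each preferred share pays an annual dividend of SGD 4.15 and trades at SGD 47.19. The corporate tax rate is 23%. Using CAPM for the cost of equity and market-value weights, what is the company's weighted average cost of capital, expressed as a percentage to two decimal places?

11.98%

Cost of equity via CAPM: Re = 3.57% + 1.82 × 6.04% = 14.5628%.
Cost of preferred: Rp = 4.15 / 47.19 = 8.7942%.
Market value of equity E = 219.92 × 0.8m = 175.936m.
Total capital V = 175.936 + 19.7 + 72.9 = 268.536.
Equity: weight = 175.936/268.536 = 0.6552; cost = 14.5628%.
Preferred: weight = 19.7/268.536 = 0.0734; cost = 8.7942%.
Mortgage bonds: weight = 72.9/268.536 = 0.2715; after-tax cost = 8.6% × (1 − 23%) = 6.6220%.
WACC = 0.6552 × 14.5628% + 0.0734 × 8.7942% + 0.2715 × 6.6220% = 11.9839%.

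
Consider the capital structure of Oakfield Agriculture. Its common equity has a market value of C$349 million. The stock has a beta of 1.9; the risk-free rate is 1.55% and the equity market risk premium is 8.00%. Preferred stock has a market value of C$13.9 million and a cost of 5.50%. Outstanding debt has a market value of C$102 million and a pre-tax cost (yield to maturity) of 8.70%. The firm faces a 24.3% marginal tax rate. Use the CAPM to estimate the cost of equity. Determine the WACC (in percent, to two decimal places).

14.18%

Cost of equity via CAPM: Re = 1.55% + 1.9 × 8.0% = 16.7500%.
Total capital V = 349 + 13.9 + 102 = 464.9.
Equity: weight = 349/464.9 = 0.7507; cost = 16.75%.
Preferred: weight = 13.9/464.9 = 0.0299; cost = 5.5%.
Debt: weight = 102/464.9 = 0.2194; after-tax cost = 8.7% × (1 − 24.3%) = 6.5859%.
WACC = 0.7507 × 16.7500% + 0.0299 × 5.5000% + 0.2194 × 6.5859% = 14.1836%.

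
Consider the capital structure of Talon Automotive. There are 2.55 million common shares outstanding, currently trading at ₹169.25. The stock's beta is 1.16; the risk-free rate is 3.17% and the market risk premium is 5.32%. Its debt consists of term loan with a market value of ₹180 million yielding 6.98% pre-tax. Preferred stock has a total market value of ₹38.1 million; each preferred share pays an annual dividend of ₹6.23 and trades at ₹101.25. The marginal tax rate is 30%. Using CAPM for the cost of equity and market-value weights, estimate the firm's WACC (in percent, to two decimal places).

Cost of equity via CAPM: Re = 3.17% + 1.16 × 5.32% = 9.3412%.
Cost of preferred: Rp = 6.23 / 101.25 = 6.1531%.
Market value of equity E = 169.25 × 2.55m = 431.5875m.
Total capital V = 431.5875 + 38.1 + 180 = 649.6875.
Equity: weight = 431.5875/649.6875 = 0.6643; cost = 9.3412%.
Preferred: weight = 38.1/649.6875 = 0.0586; cost = 6.1531%.
Term loan: weight = 180/649.6875 = 0.2771; after-tax cost = 6.98% × (1 − 30%) = 4.8860%.
WACC = 0.6643 × 9.3412% + 0.0586 × 6.1531% + 0.2771 × 4.8860% = 7.9199%.

7.92%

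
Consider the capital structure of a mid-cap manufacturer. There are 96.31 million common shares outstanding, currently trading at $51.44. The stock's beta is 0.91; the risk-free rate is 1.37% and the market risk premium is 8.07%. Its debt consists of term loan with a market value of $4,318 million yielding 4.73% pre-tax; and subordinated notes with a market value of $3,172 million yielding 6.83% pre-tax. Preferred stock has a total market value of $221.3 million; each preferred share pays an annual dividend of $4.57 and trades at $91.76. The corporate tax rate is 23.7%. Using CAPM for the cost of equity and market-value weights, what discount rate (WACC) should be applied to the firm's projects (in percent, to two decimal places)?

6.03%

Cost of equity via CAPM: Re = 1.37% + 0.91 × 8.07% = 8.7137%.
Cost of preferred: Rp = 4.57 / 91.76 = 4.9804%.
Market value of equity E = 51.44 × 96.31m = 4954.1864m.
Total capital V = 4954.1864 + 221.3 + 4318 + 3172 = 12665.4864.
Equity: weight = 4954.1864/12665.4864 = 0.3912; cost = 8.7137%.
Preferred: weight = 221.3/12665.4864 = 0.0175; cost = 4.9804%.
Term loan: weight = 4318/12665.4864 = 0.3409; after-tax cost = 4.73% × (1 − 23.7%) = 3.6090%.
Subordinated notes: weight = 3172/12665.4864 = 0.2504; after-tax cost = 6.83% × (1 − 23.7%) = 5.2113%.
WACC = 0.3912 × 8.7137% + 0.0175 × 4.9804% + 0.3409 × 3.6090% + 0.2504 × 5.2113% = 6.0310%.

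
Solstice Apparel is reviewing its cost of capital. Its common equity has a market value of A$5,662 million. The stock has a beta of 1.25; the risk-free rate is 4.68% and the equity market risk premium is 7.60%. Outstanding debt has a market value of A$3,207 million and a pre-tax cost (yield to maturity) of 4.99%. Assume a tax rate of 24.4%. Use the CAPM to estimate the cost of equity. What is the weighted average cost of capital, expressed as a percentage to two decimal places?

Cost of equity via CAPM: Re = 4.68% + 1.25 × 7.6% = 14.1800%.
Total capital V = 5662 + 3207 = 8869.
Equity: weight = 5662/8869 = 0.6384; cost = 14.18%.
Debt: weight = 3207/8869 = 0.3616; after-tax cost = 4.99% × (1 − 24.4%) = 3.7724%.
WACC = 0.6384 × 14.1800% + 0.3616 × 3.7724% = 10.4167%.

10.42%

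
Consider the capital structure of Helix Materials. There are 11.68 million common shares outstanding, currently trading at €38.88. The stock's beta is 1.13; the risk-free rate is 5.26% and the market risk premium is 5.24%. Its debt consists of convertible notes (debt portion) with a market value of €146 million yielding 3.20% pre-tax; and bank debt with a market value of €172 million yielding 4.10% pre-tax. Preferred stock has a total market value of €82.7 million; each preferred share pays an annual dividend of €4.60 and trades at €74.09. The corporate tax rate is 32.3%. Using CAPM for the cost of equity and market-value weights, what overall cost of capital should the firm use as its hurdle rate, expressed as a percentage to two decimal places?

Cost of equity via CAPM: Re = 5.26% + 1.13 × 5.24% = 11.1812%.
Cost of preferred: Rp = 4.6 / 74.09 = 6.2087%.
Market value of equity E = 38.88 × 11.68m = 454.1184m.
Total capital V = 454.1184 + 82.7 + 146 + 172 = 854.8184.
Equity: weight = 454.1184/854.8184 = 0.5312; cost = 11.1812%.
Preferred: weight = 82.7/854.8184 = 0.0967; cost = 6.2087%.
Convertible notes (debt portion): weight = 146/854.8184 = 0.1708; after-tax cost = 3.2% × (1 − 32.3%) = 2.1664%.
Bank debt: weight = 172/854.8184 = 0.2012; after-tax cost = 4.1% × (1 − 32.3%) = 2.7757%.
WACC = 0.5312 × 11.1812% + 0.0967 × 6.2087% + 0.1708 × 2.1664% + 0.2012 × 2.7757% = 7.4691%.

7.47%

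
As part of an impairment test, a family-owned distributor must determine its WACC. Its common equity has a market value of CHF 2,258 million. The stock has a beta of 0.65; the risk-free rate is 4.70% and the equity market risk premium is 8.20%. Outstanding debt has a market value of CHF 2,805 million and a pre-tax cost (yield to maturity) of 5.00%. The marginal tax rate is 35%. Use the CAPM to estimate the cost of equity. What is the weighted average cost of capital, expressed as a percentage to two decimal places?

6.27%

Cost of equity via CAPM: Re = 4.7% + 0.65 × 8.2% = 10.0300%.
Total capital V = 2258 + 2805 = 5063.
Equity: weight = 2258/5063 = 0.4460; cost = 10.03%.
Debt: weight = 2805/5063 = 0.5540; after-tax cost = 5% × (1 − 35%) = 3.2500%.
WACC = 0.4460 × 10.0300% + 0.5540 × 3.2500% = 6.2737%.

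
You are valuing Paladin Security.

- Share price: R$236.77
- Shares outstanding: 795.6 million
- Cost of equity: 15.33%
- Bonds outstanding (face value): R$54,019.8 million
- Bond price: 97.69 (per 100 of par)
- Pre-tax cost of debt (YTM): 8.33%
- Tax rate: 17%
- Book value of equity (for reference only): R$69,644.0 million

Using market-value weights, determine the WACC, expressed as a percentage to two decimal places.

13.49%

Market value of equity E = 236.77 × 795.6m = 188374.212m. Market value of debt D = 54019.8m × 97.69/100 = 52771.94262m.
Total capital V = 188374.212 + 52771.94262 = 241146.15462.
Equity: weight = 188374.212/241146.15462 = 0.7812; cost = 15.33%.
Bonds outstanding: weight = 52771.94262/241146.15462 = 0.2188; after-tax cost = 8.33% × (1 − 17%) = 6.9139%.
WACC = 0.7812 × 15.3300% + 0.2188 × 6.9139% = 13.4882%.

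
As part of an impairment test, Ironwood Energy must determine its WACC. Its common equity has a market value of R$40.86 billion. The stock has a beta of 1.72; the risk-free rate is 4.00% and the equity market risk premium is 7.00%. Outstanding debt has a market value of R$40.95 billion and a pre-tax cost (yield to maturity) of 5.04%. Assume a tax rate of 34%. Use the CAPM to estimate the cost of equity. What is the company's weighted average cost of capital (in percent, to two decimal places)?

Cost of equity via CAPM: Re = 4.0% + 1.72 × 7.0% = 16.0400%.
Total capital V = 40.86 + 40.95 = 81.81.
Equity: weight = 40.86/81.81 = 0.4994; cost = 16.04%.
Debt: weight = 40.95/81.81 = 0.5006; after-tax cost = 5.04% × (1 − 34%) = 3.3264%.
WACC = 0.4994 × 16.0400% + 0.5006 × 3.3264% = 9.6762%.

9.68%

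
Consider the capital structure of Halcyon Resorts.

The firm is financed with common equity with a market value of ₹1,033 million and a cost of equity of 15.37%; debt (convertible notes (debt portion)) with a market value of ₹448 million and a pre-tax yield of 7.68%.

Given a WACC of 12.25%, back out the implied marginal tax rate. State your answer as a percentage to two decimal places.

Total capital V = 1033 + 448 = 1481.
Equity weight = 1033/1481 = 0.6975.
Convertible notes (debt portion) weight = 448/1481 = 0.3025.
Equity contribution = 0.6975 × 15.37% = 10.7206%.
Debt contribution must be 12.25% − 10.7206% = 1.5294%.
0.3025 × 7.68% × (1 − T) = 1.5294%  ⇒  (1 − T) = 0.6583.
T = 34.1681%.

34.17%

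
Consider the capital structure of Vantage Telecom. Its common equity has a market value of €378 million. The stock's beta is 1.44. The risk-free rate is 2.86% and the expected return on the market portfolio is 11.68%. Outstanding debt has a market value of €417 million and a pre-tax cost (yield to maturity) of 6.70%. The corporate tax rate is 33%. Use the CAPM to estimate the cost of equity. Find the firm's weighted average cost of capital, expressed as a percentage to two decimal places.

Market risk premium = 11.68% − 2.86% = 8.82%.
Cost of equity via CAPM: Re = 2.86% + 1.44 × 8.82% = 15.5608%.
Total capital V = 378 + 417 = 795.
Equity: weight = 378/795 = 0.4755; cost = 15.5608%.
Debt: weight = 417/795 = 0.5245; after-tax cost = 6.7% × (1 − 33%) = 4.4890%.
WACC = 0.4755 × 15.5608% + 0.5245 × 4.4890% = 9.7533%.

9.75%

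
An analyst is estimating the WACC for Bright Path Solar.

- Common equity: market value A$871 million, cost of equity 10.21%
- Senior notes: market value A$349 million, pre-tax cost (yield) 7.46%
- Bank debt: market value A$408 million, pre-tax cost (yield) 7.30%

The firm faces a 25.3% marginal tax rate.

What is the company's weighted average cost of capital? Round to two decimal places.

Total capital V = 871 + 349 + 408 = 1628.
Equity: weight = 871/1628 = 0.5350; cost = 10.21%.
Senior notes: weight = 349/1628 = 0.2144; after-tax cost = 7.46% × (1 − 25.3%) = 5.5726%.
Bank debt: weight = 408/1628 = 0.2506; after-tax cost = 7.3% × (1 − 25.3%) = 5.4531%.
WACC = 0.5350 × 10.2100% + 0.2144 × 5.5726% + 0.2506 × 5.4531% = 8.0237%.

8.02%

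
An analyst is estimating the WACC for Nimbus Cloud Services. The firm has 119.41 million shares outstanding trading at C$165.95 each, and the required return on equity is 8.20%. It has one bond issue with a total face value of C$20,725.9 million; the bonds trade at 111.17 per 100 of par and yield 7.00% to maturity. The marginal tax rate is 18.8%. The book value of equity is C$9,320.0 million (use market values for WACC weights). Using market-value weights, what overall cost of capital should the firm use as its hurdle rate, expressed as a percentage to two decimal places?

6.85%

Market value of equity E = 165.95 × 119.41m = 19816.0895m. Market value of debt D = 20725.9m × 111.17/100 = 23040.98303m.
Total capital V = 19816.0895 + 23040.98303 = 42857.07253.
Equity: weight = 19816.0895/42857.07253 = 0.4624; cost = 8.2%.
Bonds outstanding: weight = 23040.98303/42857.07253 = 0.5376; after-tax cost = 7% × (1 − 18.8%) = 5.6840%.
WACC = 0.4624 × 8.2000% + 0.5376 × 5.6840% = 6.8473%.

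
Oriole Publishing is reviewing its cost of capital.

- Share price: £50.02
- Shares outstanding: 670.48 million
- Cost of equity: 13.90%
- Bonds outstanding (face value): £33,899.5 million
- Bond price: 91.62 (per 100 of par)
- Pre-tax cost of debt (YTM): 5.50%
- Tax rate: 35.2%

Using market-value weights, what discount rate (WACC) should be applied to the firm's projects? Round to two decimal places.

Market value of equity E = 50.02 × 670.48m = 33537.4096m. Market value of debt D = 33899.5m × 91.62/100 = 31058.7219m.
Total capital V = 33537.4096 + 31058.7219 = 64596.1315.
Equity: weight = 33537.4096/64596.1315 = 0.5192; cost = 13.9%.
Bonds outstanding: weight = 31058.7219/64596.1315 = 0.4808; after-tax cost = 5.5% × (1 − 35.2%) = 3.5640%.
WACC = 0.5192 × 13.9000% + 0.4808 × 3.5640% = 8.9303%.

8.93%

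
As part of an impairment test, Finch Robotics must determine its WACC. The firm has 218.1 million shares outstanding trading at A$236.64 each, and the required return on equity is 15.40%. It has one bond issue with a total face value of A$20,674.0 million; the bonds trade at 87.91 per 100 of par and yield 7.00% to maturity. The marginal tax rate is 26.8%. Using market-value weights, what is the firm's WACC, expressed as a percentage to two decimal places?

12.72%

Market value of equity E = 236.64 × 218.1m = 51611.184m. Market value of debt D = 20674m × 87.91/100 = 18174.5134m.
Total capital V = 51611.184 + 18174.5134 = 69785.6974.
Equity: weight = 51611.184/69785.6974 = 0.7396; cost = 15.4%.
Bonds outstanding: weight = 18174.5134/69785.6974 = 0.2604; after-tax cost = 7% × (1 − 26.8%) = 5.1240%.
WACC = 0.7396 × 15.4000% + 0.2604 × 5.1240% = 12.7238%.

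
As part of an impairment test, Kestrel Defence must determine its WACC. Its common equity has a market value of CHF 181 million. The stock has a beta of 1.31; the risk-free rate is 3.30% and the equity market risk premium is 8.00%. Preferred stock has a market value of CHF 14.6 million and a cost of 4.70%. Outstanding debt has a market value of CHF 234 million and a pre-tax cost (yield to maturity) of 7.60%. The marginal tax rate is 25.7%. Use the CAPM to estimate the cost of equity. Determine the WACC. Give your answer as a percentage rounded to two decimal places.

Cost of equity via CAPM: Re = 3.3% + 1.31 × 8.0% = 13.7800%.
Total capital V = 181 + 14.6 + 234 = 429.6.
Equity: weight = 181/429.6 = 0.4213; cost = 13.78%.
Preferred: weight = 14.6/429.6 = 0.0340; cost = 4.7%.
Debt: weight = 234/429.6 = 0.5447; after-tax cost = 7.6% × (1 − 25.7%) = 5.6468%.
WACC = 0.4213 × 13.7800% + 0.0340 × 4.7000% + 0.5447 × 5.6468% = 9.0413%.

9.04%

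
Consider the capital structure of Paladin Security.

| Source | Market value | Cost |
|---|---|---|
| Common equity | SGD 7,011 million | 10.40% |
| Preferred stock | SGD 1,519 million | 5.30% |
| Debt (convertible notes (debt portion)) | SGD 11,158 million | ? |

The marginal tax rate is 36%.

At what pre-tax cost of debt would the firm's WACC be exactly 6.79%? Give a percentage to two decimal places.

7.38%

Total capital V = 7011 + 1519 + 11158 = 19688.
Equity weight = 7011/19688 = 0.3561.
Preferred weight = 1519/19688 = 0.0772.
Convertible notes (debt portion) weight = 11158/19688 = 0.5667.
Equity contribution = 0.3561 × 10.4% = 3.7035%.
Preferred contribution = 0.0772 × 5.3% = 0.4089%.
Remaining for debt = 6.79% − 4.1124% = 2.6776%.
Rd × (1 − 36%) × 0.5667 = 2.6776%  ⇒  Rd = 7.3821%.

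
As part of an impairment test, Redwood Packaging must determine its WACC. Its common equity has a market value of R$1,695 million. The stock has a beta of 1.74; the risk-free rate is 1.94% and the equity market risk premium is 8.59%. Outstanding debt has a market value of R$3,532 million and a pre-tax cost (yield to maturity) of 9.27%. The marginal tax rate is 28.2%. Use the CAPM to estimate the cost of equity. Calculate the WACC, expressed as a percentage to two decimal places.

9.97%

Cost of equity via CAPM: Re = 1.94% + 1.74 × 8.59% = 16.8866%.
Total capital V = 1695 + 3532 = 5227.
Equity: weight = 1695/5227 = 0.3243; cost = 16.8866%.
Debt: weight = 3532/5227 = 0.6757; after-tax cost = 9.27% × (1 − 28.2%) = 6.6559%.
WACC = 0.3243 × 16.8866% + 0.6757 × 6.6559% = 9.9735%.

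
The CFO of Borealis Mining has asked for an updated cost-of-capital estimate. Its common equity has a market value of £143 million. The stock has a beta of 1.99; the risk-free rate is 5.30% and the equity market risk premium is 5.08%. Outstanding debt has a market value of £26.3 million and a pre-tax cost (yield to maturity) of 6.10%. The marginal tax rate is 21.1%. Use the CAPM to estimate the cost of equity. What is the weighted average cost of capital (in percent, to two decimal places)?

13.76%

Cost of equity via CAPM: Re = 5.3% + 1.99 × 5.08% = 15.4092%.
Total capital V = 143 + 26.3 = 169.3.
Equity: weight = 143/169.3 = 0.8447; cost = 15.4092%.
Debt: weight = 26.3/169.3 = 0.1553; after-tax cost = 6.1% × (1 − 21.1%) = 4.8129%.
WACC = 0.8447 × 15.4092% + 0.1553 × 4.8129% = 13.7631%.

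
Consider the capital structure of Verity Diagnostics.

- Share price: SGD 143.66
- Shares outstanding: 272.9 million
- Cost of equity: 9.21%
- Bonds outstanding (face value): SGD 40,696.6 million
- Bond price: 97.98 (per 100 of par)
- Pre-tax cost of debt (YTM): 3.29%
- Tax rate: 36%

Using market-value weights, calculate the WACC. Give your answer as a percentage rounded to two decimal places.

5.63%

Market value of equity E = 143.66 × 272.9m = 39204.814m. Market value of debt D = 40696.6m × 97.98/100 = 39874.52868m.
Total capital V = 39204.814 + 39874.52868 = 79079.34268.
Equity: weight = 39204.814/79079.34268 = 0.4958; cost = 9.21%.
Bonds outstanding: weight = 39874.52868/79079.34268 = 0.5042; after-tax cost = 3.29% × (1 − 36%) = 2.1056%.
WACC = 0.4958 × 9.2100% + 0.5042 × 2.1056% = 5.6277%.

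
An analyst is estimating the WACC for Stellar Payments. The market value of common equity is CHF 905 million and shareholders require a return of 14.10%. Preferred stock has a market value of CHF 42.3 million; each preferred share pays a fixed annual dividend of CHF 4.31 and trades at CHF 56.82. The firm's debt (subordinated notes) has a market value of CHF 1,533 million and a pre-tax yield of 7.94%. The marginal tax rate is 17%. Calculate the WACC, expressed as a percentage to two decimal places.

9.35%

Cost of preferred: Rp = 4.31 / 56.82 = 7.5854%.
Total capital V = 905 + 42.3 + 1533 = 2480.3.
Equity: weight = 905/2480.3 = 0.3649; cost = 14.1%.
Preferred: weight = 42.3/2480.3 = 0.0171; cost = 7.5854%.
Subordinated notes: weight = 1533/2480.3 = 0.6181; after-tax cost = 7.94% × (1 − 17%) = 6.5902%.
WACC = 0.3649 × 14.1000% + 0.0171 × 7.5854% + 0.6181 × 6.5902% = 9.3473%.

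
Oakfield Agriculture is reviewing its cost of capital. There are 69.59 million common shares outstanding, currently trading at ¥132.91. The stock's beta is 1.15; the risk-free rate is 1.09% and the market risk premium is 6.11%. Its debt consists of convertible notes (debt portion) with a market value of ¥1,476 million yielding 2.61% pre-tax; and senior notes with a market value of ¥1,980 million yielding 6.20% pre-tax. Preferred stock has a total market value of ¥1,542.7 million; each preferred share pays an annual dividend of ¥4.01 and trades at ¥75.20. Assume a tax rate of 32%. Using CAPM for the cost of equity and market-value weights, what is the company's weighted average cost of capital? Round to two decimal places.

6.62%

Cost of equity via CAPM: Re = 1.09% + 1.15 × 6.11% = 8.1165%.
Cost of preferred: Rp = 4.01 / 75.2 = 5.3324%.
Market value of equity E = 132.91 × 69.59m = 9249.2069m.
Total capital V = 9249.2069 + 1542.7 + 1476 + 1980 = 14247.9069.
Equity: weight = 9249.2069/14247.9069 = 0.6492; cost = 8.1165%.
Preferred: weight = 1542.7/14247.9069 = 0.1083; cost = 5.3324%.
Convertible notes (debt portion): weight = 1476/14247.9069 = 0.1036; after-tax cost = 2.61% × (1 − 32%) = 1.7748%.
Senior notes: weight = 1980/14247.9069 = 0.1390; after-tax cost = 6.2% × (1 − 32%) = 4.2160%.
WACC = 0.6492 × 8.1165% + 0.1083 × 5.3324% + 0.1036 × 1.7748% + 0.1390 × 4.2160% = 6.6160%.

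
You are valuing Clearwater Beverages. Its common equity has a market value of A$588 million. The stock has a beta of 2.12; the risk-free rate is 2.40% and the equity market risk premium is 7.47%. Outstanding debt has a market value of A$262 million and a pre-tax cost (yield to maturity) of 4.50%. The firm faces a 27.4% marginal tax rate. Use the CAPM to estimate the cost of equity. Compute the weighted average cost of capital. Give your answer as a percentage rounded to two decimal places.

13.62%

Cost of equity via CAPM: Re = 2.4% + 2.12 × 7.47% = 18.2364%.
Total capital V = 588 + 262 = 850.
Equity: weight = 588/850 = 0.6918; cost = 18.2364%.
Debt: weight = 262/850 = 0.3082; after-tax cost = 4.5% × (1 − 27.4%) = 3.2670%.
WACC = 0.6918 × 18.2364% + 0.3082 × 3.2670% = 13.6223%.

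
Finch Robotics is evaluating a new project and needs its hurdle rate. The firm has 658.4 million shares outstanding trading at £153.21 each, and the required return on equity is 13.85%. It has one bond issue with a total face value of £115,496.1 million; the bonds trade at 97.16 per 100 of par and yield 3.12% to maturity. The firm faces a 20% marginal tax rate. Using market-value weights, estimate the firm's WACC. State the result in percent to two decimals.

Market value of equity E = 153.21 × 658.4m = 100873.464m. Market value of debt D = 115496.1m × 97.16/100 = 112216.01076m.
Total capital V = 100873.464 + 112216.01076 = 213089.47476.
Equity: weight = 100873.464/213089.47476 = 0.4734; cost = 13.85%.
Bonds outstanding: weight = 112216.01076/213089.47476 = 0.5266; after-tax cost = 3.12% × (1 − 20%) = 2.4960%.
WACC = 0.4734 × 13.8500% + 0.5266 × 2.4960% = 7.8708%.

7.87%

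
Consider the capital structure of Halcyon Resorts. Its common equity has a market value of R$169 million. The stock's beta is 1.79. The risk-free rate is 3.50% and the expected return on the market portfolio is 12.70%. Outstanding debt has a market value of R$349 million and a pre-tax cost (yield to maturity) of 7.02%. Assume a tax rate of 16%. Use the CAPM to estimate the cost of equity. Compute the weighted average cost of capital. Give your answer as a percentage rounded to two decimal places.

Market risk premium = 12.7% − 3.5% = 9.2%.
Cost of equity via CAPM: Re = 3.5% + 1.79 × 9.2% = 19.9680%.
Total capital V = 169 + 349 = 518.
Equity: weight = 169/518 = 0.3263; cost = 19.968%.
Debt: weight = 349/518 = 0.6737; after-tax cost = 7.02% × (1 − 16%) = 5.8968%.
WACC = 0.3263 × 19.9680% + 0.6737 × 5.8968% = 10.4876%.

10.49%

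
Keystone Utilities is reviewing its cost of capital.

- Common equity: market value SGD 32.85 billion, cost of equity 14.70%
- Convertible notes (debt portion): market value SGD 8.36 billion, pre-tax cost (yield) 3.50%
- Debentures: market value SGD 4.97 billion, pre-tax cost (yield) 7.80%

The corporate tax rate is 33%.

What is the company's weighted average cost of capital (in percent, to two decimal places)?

11.44%

Total capital V = 32.85 + 8.36 + 4.97 = 46.18.
Equity: weight = 32.85/46.18 = 0.7113; cost = 14.7%.
Convertible notes (debt portion): weight = 8.36/46.18 = 0.1810; after-tax cost = 3.5% × (1 − 33%) = 2.3450%.
Debentures: weight = 4.97/46.18 = 0.1076; after-tax cost = 7.8% × (1 − 33%) = 5.2260%.
WACC = 0.7113 × 14.7000% + 0.1810 × 2.3450% + 0.1076 × 5.2260% = 11.4438%.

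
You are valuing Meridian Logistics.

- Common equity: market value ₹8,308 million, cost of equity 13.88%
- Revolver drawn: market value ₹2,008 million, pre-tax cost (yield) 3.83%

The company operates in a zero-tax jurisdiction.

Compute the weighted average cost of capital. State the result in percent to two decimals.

Total capital V = 8308 + 2008 = 10316.
Equity: weight = 8308/10316 = 0.8054; cost = 13.88%.
Revolver drawn: weight = 2008/10316 = 0.1946; after-tax cost = 3.83% × (1 − 0%) = 3.8300%.
WACC = 0.8054 × 13.8800% + 0.1946 × 3.8300% = 11.9238%.

11.92%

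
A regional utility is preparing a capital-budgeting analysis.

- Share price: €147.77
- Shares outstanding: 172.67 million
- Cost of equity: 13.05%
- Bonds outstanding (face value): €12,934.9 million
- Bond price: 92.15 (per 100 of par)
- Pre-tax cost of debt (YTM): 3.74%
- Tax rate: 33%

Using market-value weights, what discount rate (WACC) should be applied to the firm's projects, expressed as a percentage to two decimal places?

Market value of equity E = 147.77 × 172.67m = 25515.4459m. Market value of debt D = 12934.9m × 92.15/100 = 11919.51035m.
Total capital V = 25515.4459 + 11919.51035 = 37434.95625.
Equity: weight = 25515.4459/37434.95625 = 0.6816; cost = 13.05%.
Bonds outstanding: weight = 11919.51035/37434.95625 = 0.3184; after-tax cost = 3.74% × (1 − 33%) = 2.5058%.
WACC = 0.6816 × 13.0500% + 0.3184 × 2.5058% = 9.6927%.

9.69%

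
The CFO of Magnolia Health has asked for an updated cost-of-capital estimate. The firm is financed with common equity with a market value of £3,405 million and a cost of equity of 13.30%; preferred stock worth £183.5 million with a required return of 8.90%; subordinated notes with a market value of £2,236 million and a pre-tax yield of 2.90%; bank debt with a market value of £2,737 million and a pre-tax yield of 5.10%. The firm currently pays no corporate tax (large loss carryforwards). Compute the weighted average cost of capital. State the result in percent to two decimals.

7.87%

Total capital V = 3405 + 183.5 + 2236 + 2737 = 8561.5.
Equity: weight = 3405/8561.5 = 0.3977; cost = 13.3%.
Preferred: weight = 183.5/8561.5 = 0.0214; cost = 8.9%.
Subordinated notes: weight = 2236/8561.5 = 0.2612; after-tax cost = 2.9% × (1 − 0%) = 2.9000%.
Bank debt: weight = 2737/8561.5 = 0.3197; after-tax cost = 5.1% × (1 − 0%) = 5.1000%.
WACC = 0.3977 × 13.3000% + 0.0214 × 8.9000% + 0.2612 × 2.9000% + 0.3197 × 5.1000% = 7.8681%.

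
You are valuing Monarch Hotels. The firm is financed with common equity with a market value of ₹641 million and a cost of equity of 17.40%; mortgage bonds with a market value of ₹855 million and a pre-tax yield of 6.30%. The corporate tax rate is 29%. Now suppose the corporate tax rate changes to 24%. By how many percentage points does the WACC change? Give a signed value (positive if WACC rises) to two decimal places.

Current WACC:
Total capital V = 641 + 855 = 1496.
Equity: weight = 641/1496 = 0.4285; cost = 17.4%.
Mortgage bonds: weight = 855/1496 = 0.5715; after-tax cost = 6.3% × (1 − 29%) = 4.4730%.
WACC = 0.4285 × 17.4000% + 0.5715 × 4.4730% = 10.0119%.
After the change:
Total capital V = 641 + 855 = 1496.
Equity: weight = 641/1496 = 0.4285; cost = 17.4%.
Mortgage bonds: weight = 855/1496 = 0.5715; after-tax cost = 6.3% × (1 − 24%) = 4.7880%.
WACC = 0.4285 × 17.4000% + 0.5715 × 4.7880% = 10.1919%.
Change in WACC = 10.1919% − 10.0119% = 0.1800 pp.

+0.18 pp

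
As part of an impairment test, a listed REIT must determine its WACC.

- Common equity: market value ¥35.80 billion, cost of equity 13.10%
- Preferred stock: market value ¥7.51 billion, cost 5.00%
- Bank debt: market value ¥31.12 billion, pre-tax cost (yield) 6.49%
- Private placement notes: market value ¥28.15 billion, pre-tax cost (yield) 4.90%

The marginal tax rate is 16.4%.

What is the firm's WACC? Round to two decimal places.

7.71%

Total capital V = 35.8 + 7.51 + 31.12 + 28.15 = 102.58.
Equity: weight = 35.8/102.58 = 0.3490; cost = 13.1%.
Preferred: weight = 7.51/102.58 = 0.0732; cost = 5%.
Bank debt: weight = 31.12/102.58 = 0.3034; after-tax cost = 6.49% × (1 − 16.4%) = 5.4256%.
Private placement notes: weight = 28.15/102.58 = 0.2744; after-tax cost = 4.9% × (1 − 16.4%) = 4.0964%.
WACC = 0.3490 × 13.1000% + 0.0732 × 5.0000% + 0.3034 × 5.4256% + 0.2744 × 4.0964% = 7.7080%.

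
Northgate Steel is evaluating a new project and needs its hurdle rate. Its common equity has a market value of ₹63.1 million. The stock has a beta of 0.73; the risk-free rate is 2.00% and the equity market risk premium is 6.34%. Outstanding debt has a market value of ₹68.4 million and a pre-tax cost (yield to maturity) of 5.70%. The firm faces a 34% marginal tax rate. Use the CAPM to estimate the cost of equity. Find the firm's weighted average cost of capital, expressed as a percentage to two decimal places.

Cost of equity via CAPM: Re = 2.0% + 0.73 × 6.34% = 6.6282%.
Total capital V = 63.1 + 68.4 = 131.5.
Equity: weight = 63.1/131.5 = 0.4798; cost = 6.6282%.
Debt: weight = 68.4/131.5 = 0.5202; after-tax cost = 5.7% × (1 − 34%) = 3.7620%.
WACC = 0.4798 × 6.6282% + 0.5202 × 3.7620% = 5.1373%.

5.14%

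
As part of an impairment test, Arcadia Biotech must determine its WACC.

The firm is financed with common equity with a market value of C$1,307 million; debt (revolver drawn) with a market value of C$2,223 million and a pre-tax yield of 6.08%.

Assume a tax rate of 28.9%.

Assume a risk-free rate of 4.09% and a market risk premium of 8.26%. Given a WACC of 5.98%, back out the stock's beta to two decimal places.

0.57

Total capital V = 1307 + 2223 = 3530.
Equity weight = 1307/3530 = 0.3703.
Revolver drawn weight = 2223/3530 = 0.6297.
Debt contribution = 0.6297 × 6.08% × (1 − 28.9%) = 2.7223%.
Required equity contribution = 5.98% − 2.7223% = 3.2577%  ⇒  Re = 8.7985%.
CAPM: 8.7985% = 4.09% + β × 8.26%  ⇒  β = 0.5700.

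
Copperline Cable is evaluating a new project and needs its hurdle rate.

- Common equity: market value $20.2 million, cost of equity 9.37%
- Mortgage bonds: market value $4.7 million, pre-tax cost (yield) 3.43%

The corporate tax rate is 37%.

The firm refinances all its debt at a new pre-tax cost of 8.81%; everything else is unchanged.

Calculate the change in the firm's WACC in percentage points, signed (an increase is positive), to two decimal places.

+0.64 pp

Current WACC:
Total capital V = 20.2 + 4.7 = 24.9.
Equity: weight = 20.2/24.9 = 0.8112; cost = 9.37%.
Mortgage bonds: weight = 4.7/24.9 = 0.1888; after-tax cost = 3.43% × (1 − 37%) = 2.1609%.
WACC = 0.8112 × 9.3700% + 0.1888 × 2.1609% = 8.0092%.
After the change:
Total capital V = 20.2 + 4.7 = 24.9.
Equity: weight = 20.2/24.9 = 0.8112; cost = 9.37%.
Mortgage bonds: weight = 4.7/24.9 = 0.1888; after-tax cost = 8.81% × (1 − 37%) = 5.5503%.
WACC = 0.8112 × 9.3700% + 0.1888 × 5.5503% = 8.6490%.
Change in WACC = 8.6490% − 8.0092% = 0.6398 pp.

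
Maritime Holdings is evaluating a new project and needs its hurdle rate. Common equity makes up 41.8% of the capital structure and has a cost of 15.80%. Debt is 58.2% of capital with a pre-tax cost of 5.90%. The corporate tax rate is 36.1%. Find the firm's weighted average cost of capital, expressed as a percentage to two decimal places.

After-tax cost of debt = 5.9% × (1 − 36.1%) = 3.7701%.
WACC = 0.418 × 15.8000% + 0.582 × 3.7701% = 8.7986%.

8.80%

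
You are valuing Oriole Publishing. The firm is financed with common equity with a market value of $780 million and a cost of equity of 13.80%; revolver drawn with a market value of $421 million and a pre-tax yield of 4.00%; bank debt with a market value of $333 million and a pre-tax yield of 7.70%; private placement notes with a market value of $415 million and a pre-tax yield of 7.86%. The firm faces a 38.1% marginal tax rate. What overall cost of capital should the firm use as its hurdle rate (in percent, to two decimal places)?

Total capital V = 780 + 421 + 333 + 415 = 1949.
Equity: weight = 780/1949 = 0.4002; cost = 13.8%.
Revolver drawn: weight = 421/1949 = 0.2160; after-tax cost = 4% × (1 − 38.1%) = 2.4760%.
Bank debt: weight = 333/1949 = 0.1709; after-tax cost = 7.7% × (1 − 38.1%) = 4.7663%.
Private placement notes: weight = 415/1949 = 0.2129; after-tax cost = 7.86% × (1 − 38.1%) = 4.8653%.
WACC = 0.4002 × 13.8000% + 0.2160 × 2.4760% + 0.1709 × 4.7663% + 0.2129 × 4.8653% = 7.9080%.

7.91%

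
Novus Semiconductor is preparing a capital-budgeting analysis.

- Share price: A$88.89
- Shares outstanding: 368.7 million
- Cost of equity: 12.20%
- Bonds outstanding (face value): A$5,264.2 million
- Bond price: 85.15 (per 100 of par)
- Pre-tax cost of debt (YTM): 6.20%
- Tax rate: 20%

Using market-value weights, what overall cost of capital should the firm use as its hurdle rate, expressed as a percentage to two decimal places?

Market value of equity E = 88.89 × 368.7m = 32773.743m. Market value of debt D = 5264.2m × 85.15/100 = 4482.4663m.
Total capital V = 32773.743 + 4482.4663 = 37256.2093.
Equity: weight = 32773.743/37256.2093 = 0.8797; cost = 12.2%.
Bonds outstanding: weight = 4482.4663/37256.2093 = 0.1203; after-tax cost = 6.2% × (1 − 20%) = 4.9600%.
WACC = 0.8797 × 12.2000% + 0.1203 × 4.9600% = 11.3289%.

11.33%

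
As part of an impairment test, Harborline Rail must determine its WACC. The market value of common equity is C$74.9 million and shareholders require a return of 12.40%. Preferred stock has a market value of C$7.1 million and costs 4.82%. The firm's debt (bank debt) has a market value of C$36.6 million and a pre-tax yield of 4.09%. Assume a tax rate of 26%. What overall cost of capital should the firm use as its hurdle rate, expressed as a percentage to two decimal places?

9.05%

Total capital V = 74.9 + 7.1 + 36.6 = 118.6.
Equity: weight = 74.9/118.6 = 0.6315; cost = 12.4%.
Preferred: weight = 7.1/118.6 = 0.0599; cost = 4.82%.
Bank debt: weight = 36.6/118.6 = 0.3086; after-tax cost = 4.09% × (1 − 26%) = 3.0266%.
WACC = 0.6315 × 12.4000% + 0.0599 × 4.8200% + 0.3086 × 3.0266% = 9.0536%.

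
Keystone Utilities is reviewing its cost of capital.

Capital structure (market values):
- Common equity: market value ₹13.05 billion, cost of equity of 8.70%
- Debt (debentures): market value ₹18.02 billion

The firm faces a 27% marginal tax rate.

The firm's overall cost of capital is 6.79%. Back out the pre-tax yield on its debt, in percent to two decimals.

Total capital V = 13.05 + 18.02 = 31.07.
Equity weight = 13.05/31.07 = 0.4200.
Debentures weight = 18.02/31.07 = 0.5800.
Equity contribution = 0.4200 × 8.7% = 3.6542%.
Remaining for debt = 6.79% − 3.6542% = 3.1358%.
Rd × (1 − 27%) × 0.5800 = 3.1358%  ⇒  Rd = 7.4066%.

7.41%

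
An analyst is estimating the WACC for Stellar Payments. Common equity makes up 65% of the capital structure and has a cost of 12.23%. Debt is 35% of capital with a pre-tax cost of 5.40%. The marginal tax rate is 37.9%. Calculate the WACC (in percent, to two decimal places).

9.12%

After-tax cost of debt = 5.4% × (1 − 37.9%) = 3.3534%.
WACC = 0.650 × 12.2300% + 0.350 × 3.3534% = 9.1232%.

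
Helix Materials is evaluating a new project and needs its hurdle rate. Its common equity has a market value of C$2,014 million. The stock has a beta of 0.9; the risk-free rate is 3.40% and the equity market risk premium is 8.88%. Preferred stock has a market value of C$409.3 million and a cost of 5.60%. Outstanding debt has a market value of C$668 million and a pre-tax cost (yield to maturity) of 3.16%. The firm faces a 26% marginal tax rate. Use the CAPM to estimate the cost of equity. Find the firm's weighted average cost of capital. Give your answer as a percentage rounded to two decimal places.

8.67%

Cost of equity via CAPM: Re = 3.4% + 0.9 × 8.88% = 11.3920%.
Total capital V = 2014 + 409.3 + 668 = 3091.3.
Equity: weight = 2014/3091.3 = 0.6515; cost = 11.392%.
Preferred: weight = 409.3/3091.3 = 0.1324; cost = 5.6%.
Debt: weight = 668/3091.3 = 0.2161; after-tax cost = 3.16% × (1 − 26%) = 2.3384%.
WACC = 0.6515 × 11.3920% + 0.1324 × 5.6000% + 0.2161 × 2.3384% = 8.6687%.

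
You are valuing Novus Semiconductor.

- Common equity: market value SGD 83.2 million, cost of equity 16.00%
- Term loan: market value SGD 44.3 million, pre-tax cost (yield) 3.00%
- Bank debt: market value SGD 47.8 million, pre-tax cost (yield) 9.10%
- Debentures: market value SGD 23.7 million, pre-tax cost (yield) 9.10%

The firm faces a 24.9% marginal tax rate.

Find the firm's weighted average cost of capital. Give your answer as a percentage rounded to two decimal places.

Total capital V = 83.2 + 44.3 + 47.8 + 23.7 = 199.
Equity: weight = 83.2/199 = 0.4181; cost = 16%.
Term loan: weight = 44.3/199 = 0.2226; after-tax cost = 3% × (1 − 24.9%) = 2.2530%.
Bank debt: weight = 47.8/199 = 0.2402; after-tax cost = 9.1% × (1 − 24.9%) = 6.8341%.
Debentures: weight = 23.7/199 = 0.1191; after-tax cost = 9.1% × (1 − 24.9%) = 6.8341%.
WACC = 0.4181 × 16.0000% + 0.2226 × 2.2530% + 0.2402 × 6.8341% + 0.1191 × 6.8341% = 9.6465%.

9.65%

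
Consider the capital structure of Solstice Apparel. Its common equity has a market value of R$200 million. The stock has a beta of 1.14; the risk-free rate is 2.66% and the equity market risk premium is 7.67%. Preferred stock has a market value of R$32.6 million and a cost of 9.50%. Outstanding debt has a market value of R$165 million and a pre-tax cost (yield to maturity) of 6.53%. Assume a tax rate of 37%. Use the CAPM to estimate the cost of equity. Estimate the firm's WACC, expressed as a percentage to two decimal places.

8.22%

Cost of equity via CAPM: Re = 2.66% + 1.14 × 7.67% = 11.4038%.
Total capital V = 200 + 32.6 + 165 = 397.6.
Equity: weight = 200/397.6 = 0.5030; cost = 11.4038%.
Preferred: weight = 32.6/397.6 = 0.0820; cost = 9.5%.
Debt: weight = 165/397.6 = 0.4150; after-tax cost = 6.53% × (1 − 37%) = 4.1139%.
WACC = 0.5030 × 11.4038% + 0.0820 × 9.5000% + 0.4150 × 4.1139% = 8.2225%.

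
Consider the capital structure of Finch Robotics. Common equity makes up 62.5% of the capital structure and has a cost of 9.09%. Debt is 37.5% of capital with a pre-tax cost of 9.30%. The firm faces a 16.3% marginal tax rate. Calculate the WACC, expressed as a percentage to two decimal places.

8.60%

After-tax cost of debt = 9.3% × (1 − 16.3%) = 7.7841%.
WACC = 0.625 × 9.0900% + 0.375 × 7.7841% = 8.6003%.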